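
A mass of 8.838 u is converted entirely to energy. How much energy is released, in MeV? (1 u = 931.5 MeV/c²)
E = mc² = 8233 MeV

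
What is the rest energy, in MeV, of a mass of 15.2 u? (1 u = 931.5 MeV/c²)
E = mc² = 14160 MeV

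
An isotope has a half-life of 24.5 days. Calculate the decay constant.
λ = ln(2)/t½ = 0.02829 day⁻¹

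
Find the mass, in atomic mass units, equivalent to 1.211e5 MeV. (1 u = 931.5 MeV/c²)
m = E/c² = 130 u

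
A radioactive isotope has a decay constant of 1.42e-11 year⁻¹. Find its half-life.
t½ = ln(2)/λ = 4.881e10 years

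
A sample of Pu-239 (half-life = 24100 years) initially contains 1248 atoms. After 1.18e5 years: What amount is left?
N = N₀(1/2)^(t/t½) = 41.91 atoms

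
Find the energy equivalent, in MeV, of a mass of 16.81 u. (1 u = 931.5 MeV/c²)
E = mc² = 15660 MeV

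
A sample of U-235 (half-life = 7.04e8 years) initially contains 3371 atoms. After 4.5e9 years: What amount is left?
N = N₀(1/2)^(t/t½) = 40.14 atoms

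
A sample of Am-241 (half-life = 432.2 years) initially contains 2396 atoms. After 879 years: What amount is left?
N = N₀(1/2)^(t/t½) = 585.1 atoms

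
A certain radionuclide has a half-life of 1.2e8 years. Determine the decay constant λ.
λ = ln(2)/t½ = 5.776e-9 year⁻¹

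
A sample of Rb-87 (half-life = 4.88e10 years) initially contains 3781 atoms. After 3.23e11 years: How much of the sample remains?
N = N₀(1/2)^(t/t½) = 38.47 atoms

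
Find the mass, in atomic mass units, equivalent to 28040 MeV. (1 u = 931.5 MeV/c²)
m = E/c² = 30.1 u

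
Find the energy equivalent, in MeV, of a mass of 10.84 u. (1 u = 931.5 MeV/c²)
E = mc² = 10100 MeV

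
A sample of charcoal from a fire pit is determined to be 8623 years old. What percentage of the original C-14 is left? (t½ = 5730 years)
N/N₀ = (1/2)^(t/t½) = 0.3524 = 35.2%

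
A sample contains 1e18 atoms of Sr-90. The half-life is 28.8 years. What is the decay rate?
A = λN = 2.407e16 decays/year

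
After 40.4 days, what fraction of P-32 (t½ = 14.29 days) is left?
N/N₀ = (1/2)^(t/t½) = 0.1409 = 14.1%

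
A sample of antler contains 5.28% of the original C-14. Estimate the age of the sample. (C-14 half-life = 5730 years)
Age = t½ × log₂(1/ratio) = 24310 years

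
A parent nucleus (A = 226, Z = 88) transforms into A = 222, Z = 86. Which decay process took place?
ΔA = -4, ΔZ = -2 ⇒ alpha decay (α)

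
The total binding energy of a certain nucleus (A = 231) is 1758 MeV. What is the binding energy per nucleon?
B.E./A = 1758/231 = 7.61 MeV/nucleon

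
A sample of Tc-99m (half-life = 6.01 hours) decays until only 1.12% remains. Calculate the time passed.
t = t½ × log₂(N₀/N) = 38.95 hours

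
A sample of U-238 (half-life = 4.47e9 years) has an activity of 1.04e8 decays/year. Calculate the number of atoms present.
N = A/λ = 6.707e17 atoms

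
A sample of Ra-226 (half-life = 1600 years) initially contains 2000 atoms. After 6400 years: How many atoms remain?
N = N₀(1/2)^(t/t½) = 125 atoms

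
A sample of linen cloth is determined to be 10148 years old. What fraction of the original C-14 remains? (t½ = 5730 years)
N/N₀ = (1/2)^(t/t½) = 0.293 = 29.3%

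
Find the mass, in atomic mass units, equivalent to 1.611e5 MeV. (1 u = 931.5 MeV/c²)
m = E/c² = 172.9 u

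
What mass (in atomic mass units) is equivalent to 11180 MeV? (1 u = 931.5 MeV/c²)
m = E/c² = 12 u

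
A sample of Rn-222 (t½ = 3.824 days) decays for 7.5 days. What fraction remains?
N/N₀ = (1/2)^(t/t½) = 0.2568 = 25.7%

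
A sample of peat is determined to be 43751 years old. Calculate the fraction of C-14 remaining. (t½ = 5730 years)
N/N₀ = (1/2)^(t/t½) = 0.005029 = 0.503%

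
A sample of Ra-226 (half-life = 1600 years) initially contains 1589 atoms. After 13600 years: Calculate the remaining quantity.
N = N₀(1/2)^(t/t½) = 4.389 atoms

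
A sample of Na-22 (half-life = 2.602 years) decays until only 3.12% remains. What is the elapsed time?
t = t½ × log₂(N₀/N) = 13.02 years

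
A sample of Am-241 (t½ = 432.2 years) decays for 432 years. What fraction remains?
N/N₀ = (1/2)^(t/t½) = 0.5002 = 50%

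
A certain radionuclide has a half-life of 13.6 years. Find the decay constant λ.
λ = ln(2)/t½ = 0.05097 year⁻¹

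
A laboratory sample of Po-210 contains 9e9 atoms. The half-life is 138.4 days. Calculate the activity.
A = λN = 4.507e7 decays/day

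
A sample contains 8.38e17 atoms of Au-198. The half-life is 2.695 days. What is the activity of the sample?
A = λN = 2.155e17 decays/day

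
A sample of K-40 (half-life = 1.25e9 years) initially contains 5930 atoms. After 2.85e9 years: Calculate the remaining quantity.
N = N₀(1/2)^(t/t½) = 1221 atoms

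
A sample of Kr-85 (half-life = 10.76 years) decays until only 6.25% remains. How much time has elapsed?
t = t½ × log₂(N₀/N) = 43.04 years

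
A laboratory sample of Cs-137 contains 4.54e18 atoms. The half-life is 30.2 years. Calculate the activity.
A = λN = 1.042e17 decays/year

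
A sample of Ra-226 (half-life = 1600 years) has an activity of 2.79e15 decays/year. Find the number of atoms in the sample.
N = A/λ = 6.44e18 atoms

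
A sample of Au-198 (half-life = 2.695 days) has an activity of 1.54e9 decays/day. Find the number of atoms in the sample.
N = A/λ = 5.988e9 atoms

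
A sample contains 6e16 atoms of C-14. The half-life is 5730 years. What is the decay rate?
A = λN = 7.258e12 decays/year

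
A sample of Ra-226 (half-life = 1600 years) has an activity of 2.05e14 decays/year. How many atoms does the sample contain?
N = A/λ = 4.732e17 atoms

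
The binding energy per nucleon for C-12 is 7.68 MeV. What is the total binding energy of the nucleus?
B.E. = 7.68 × 12 = 92.16 MeV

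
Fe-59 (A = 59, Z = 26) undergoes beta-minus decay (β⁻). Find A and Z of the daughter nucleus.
Daughter: A = 59, Z = 27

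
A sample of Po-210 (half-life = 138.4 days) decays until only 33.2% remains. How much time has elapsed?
t = t½ × log₂(N₀/N) = 220.2 days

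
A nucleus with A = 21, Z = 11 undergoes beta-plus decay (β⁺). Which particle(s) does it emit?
β⁺: positron (e⁺) + neutrino (νₑ)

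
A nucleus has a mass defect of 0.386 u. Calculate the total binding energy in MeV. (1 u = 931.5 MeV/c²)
B.E. = Δm × 931.5 = 359.6 MeV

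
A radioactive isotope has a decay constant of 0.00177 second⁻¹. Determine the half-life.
t½ = ln(2)/λ = 391.6 seconds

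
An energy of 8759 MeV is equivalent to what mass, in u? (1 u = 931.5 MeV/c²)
m = E/c² = 9.403 u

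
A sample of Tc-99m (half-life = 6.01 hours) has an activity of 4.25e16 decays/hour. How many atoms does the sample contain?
N = A/λ = 3.685e17 atoms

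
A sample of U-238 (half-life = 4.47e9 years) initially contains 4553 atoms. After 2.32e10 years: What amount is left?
N = N₀(1/2)^(t/t½) = 124.7 atoms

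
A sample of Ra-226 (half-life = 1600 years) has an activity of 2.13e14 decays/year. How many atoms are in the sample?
N = A/λ = 4.917e17 atoms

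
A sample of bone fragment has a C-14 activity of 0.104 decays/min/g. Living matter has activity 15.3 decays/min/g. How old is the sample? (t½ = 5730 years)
Age = t½ × log₂(A₀/A) = 41260 years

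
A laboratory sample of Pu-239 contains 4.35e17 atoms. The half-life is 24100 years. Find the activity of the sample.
A = λN = 1.251e13 decays/year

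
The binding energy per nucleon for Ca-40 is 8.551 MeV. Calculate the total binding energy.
B.E. = 8.551 × 40 = 342 MeV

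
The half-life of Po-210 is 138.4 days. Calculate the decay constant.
λ = ln(2)/t½ = 0.005008 day⁻¹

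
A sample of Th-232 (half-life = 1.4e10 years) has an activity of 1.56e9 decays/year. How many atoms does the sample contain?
N = A/λ = 3.151e19 atoms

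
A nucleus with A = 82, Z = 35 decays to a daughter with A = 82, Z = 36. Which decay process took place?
ΔA = 0, ΔZ = +1 ⇒ beta-minus decay (β⁻)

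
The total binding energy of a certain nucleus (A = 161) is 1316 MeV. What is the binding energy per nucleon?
B.E./A = 1316/161 = 8.174 MeV/nucleon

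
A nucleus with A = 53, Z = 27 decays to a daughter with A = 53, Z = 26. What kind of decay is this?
ΔA = 0, ΔZ = -1 ⇒ beta-plus decay (β⁺) or electron capture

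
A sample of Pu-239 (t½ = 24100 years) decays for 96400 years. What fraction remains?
N/N₀ = (1/2)^(t/t½) = 0.0625 = 6.25%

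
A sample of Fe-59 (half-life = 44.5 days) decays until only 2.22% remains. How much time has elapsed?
t = t½ × log₂(N₀/N) = 244.5 days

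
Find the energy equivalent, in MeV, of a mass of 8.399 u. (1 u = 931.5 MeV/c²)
E = mc² = 7824 MeV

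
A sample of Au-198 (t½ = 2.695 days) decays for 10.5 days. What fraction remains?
N/N₀ = (1/2)^(t/t½) = 0.06717 = 6.72%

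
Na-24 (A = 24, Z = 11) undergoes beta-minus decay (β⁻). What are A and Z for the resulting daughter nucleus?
Daughter: A = 24, Z = 12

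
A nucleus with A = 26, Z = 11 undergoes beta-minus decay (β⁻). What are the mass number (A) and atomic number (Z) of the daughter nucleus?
Daughter: A = 26, Z = 12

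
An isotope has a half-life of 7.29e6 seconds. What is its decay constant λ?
λ = ln(2)/t½ = 9.508e-8 second⁻¹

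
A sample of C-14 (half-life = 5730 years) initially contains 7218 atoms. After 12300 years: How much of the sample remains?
N = N₀(1/2)^(t/t½) = 1630 atoms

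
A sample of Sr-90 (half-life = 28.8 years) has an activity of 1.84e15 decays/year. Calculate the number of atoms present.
N = A/λ = 7.645e16 atoms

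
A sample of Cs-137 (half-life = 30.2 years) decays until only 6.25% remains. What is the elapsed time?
t = t½ × log₂(N₀/N) = 120.8 years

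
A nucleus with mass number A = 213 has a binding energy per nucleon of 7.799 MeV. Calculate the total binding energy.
B.E. = 7.799 × 213 = 1661 MeV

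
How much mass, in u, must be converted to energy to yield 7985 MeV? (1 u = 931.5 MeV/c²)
m = E/c² = 8.572 u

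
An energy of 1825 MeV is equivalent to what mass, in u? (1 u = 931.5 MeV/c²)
m = E/c² = 1.959 u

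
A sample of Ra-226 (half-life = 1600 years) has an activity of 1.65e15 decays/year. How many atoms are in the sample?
N = A/λ = 3.809e18 atoms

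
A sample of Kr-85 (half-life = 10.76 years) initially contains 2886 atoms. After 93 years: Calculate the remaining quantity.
N = N₀(1/2)^(t/t½) = 7.219 atoms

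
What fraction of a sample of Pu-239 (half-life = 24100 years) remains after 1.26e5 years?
N/N₀ = (1/2)^(t/t½) = 0.02668 = 2.67%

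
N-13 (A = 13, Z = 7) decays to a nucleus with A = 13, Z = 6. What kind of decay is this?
ΔA = 0, ΔZ = -1 ⇒ beta-plus decay (β⁺) or electron capture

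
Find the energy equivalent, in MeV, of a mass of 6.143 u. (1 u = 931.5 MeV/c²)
E = mc² = 5722 MeV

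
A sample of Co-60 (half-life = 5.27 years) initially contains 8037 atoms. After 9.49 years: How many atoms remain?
N = N₀(1/2)^(t/t½) = 2307 atoms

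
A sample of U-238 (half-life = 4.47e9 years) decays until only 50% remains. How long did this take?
t = t½ × log₂(N₀/N) = 4.47e9 years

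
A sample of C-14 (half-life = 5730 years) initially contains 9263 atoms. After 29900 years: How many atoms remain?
N = N₀(1/2)^(t/t½) = 248.8 atoms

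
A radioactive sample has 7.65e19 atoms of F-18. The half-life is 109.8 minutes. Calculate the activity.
A = λN = 4.829e17 decays/minute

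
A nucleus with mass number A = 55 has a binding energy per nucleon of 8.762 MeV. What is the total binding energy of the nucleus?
B.E. = 8.762 × 55 = 481.9 MeV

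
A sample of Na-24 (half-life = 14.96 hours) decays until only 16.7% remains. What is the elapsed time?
t = t½ × log₂(N₀/N) = 38.63 hours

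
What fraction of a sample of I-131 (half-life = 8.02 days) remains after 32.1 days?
N/N₀ = (1/2)^(t/t½) = 0.06239 = 6.24%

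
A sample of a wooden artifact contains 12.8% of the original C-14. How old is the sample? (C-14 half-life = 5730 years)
Age = t½ × log₂(1/ratio) = 16990 years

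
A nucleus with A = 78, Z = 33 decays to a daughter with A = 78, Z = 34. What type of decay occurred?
ΔA = 0, ΔZ = +1 ⇒ beta-minus decay (β⁻)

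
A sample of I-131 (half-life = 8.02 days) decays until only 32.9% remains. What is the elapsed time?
t = t½ × log₂(N₀/N) = 12.86 days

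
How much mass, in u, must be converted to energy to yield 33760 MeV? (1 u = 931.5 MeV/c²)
m = E/c² = 36.24 u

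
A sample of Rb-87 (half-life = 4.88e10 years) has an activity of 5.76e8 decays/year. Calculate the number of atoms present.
N = A/λ = 4.055e19 atoms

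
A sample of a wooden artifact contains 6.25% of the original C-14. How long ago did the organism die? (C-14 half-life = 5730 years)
Age = t½ × log₂(1/ratio) = 22920 years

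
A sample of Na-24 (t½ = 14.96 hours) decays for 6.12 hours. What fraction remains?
N/N₀ = (1/2)^(t/t½) = 0.7531 = 75.3%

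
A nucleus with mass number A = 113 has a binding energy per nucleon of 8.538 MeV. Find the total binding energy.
B.E. = 8.538 × 113 = 964.8 MeV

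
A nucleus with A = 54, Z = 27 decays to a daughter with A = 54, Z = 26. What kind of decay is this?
ΔA = 0, ΔZ = -1 ⇒ beta-plus decay (β⁺) or electron capture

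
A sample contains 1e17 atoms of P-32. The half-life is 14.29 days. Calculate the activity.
A = λN = 4.851e15 decays/day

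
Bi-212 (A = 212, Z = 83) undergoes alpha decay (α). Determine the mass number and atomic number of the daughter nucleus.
Daughter: A = 208, Z = 81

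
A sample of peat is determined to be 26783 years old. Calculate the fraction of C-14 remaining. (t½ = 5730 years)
N/N₀ = (1/2)^(t/t½) = 0.03917 = 3.92%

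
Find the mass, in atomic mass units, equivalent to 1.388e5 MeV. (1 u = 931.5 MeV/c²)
m = E/c² = 149 u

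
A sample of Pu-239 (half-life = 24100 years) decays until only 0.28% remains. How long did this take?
t = t½ × log₂(N₀/N) = 2.044e5 years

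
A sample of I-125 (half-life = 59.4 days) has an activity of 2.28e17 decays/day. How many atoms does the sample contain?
N = A/λ = 1.954e19 atoms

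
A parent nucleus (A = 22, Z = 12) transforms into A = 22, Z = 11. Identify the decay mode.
ΔA = 0, ΔZ = -1 ⇒ beta-plus decay (β⁺) or electron capture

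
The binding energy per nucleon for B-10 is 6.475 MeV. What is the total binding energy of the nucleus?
B.E. = 6.475 × 10 = 64.75 MeV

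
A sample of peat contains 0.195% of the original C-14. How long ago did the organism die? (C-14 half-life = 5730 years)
Age = t½ × log₂(1/ratio) = 51580 years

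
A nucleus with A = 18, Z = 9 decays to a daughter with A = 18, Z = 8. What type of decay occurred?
ΔA = 0, ΔZ = -1 ⇒ beta-plus decay (β⁺) or electron capture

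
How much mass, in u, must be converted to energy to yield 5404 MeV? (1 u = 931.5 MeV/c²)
m = E/c² = 5.801 u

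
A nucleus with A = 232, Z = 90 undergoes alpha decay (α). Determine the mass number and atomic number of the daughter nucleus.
Daughter: A = 228, Z = 88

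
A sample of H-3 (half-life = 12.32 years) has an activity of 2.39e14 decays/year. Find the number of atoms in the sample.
N = A/λ = 4.248e15 atoms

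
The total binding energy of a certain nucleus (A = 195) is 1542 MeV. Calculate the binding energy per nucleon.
B.E./A = 1542/195 = 7.908 MeV/nucleon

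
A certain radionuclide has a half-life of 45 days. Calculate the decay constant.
λ = ln(2)/t½ = 0.0154 day⁻¹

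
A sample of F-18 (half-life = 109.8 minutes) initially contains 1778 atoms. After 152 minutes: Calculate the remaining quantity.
N = N₀(1/2)^(t/t½) = 681.1 atoms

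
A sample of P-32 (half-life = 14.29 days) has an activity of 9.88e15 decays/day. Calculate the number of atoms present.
N = A/λ = 2.037e17 atoms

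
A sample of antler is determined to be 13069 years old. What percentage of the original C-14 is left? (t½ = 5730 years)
N/N₀ = (1/2)^(t/t½) = 0.2058 = 20.6%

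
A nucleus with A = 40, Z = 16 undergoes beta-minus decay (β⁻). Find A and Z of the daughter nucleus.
Daughter: A = 40, Z = 17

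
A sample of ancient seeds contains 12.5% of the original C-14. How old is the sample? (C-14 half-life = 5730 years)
Age = t½ × log₂(1/ratio) = 17190 years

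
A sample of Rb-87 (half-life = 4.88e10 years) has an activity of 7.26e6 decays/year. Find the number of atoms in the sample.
N = A/λ = 5.111e17 atoms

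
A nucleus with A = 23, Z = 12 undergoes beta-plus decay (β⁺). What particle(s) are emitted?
β⁺: positron (e⁺) + neutrino (νₑ)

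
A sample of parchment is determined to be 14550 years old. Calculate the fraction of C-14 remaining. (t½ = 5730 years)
N/N₀ = (1/2)^(t/t½) = 0.172 = 17.2%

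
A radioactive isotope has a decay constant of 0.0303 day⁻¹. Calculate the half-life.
t½ = ln(2)/λ = 22.88 days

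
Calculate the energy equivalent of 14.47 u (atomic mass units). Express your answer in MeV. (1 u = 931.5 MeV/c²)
E = mc² = 13480 MeV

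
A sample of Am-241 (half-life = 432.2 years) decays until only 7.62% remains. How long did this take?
t = t½ × log₂(N₀/N) = 1605 years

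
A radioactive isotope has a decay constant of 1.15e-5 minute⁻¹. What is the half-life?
t½ = ln(2)/λ = 60270 minutes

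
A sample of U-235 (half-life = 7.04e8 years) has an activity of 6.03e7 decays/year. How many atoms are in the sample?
N = A/λ = 6.124e16 atoms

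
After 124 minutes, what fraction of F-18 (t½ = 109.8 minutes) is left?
N/N₀ = (1/2)^(t/t½) = 0.4571 = 45.7%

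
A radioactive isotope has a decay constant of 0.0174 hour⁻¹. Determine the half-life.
t½ = ln(2)/λ = 39.84 hours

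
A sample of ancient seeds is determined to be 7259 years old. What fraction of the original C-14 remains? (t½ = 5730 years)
N/N₀ = (1/2)^(t/t½) = 0.4156 = 41.6%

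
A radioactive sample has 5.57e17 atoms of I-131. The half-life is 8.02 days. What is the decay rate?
A = λN = 4.814e16 decays/day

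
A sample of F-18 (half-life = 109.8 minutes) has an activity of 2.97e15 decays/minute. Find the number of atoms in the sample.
N = A/λ = 4.705e17 atoms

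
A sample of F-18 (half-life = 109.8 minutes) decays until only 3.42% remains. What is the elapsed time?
t = t½ × log₂(N₀/N) = 534.7 minutes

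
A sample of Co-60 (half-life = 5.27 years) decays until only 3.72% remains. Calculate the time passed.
t = t½ × log₂(N₀/N) = 25.02 years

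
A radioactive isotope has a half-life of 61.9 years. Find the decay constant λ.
λ = ln(2)/t½ = 0.0112 year⁻¹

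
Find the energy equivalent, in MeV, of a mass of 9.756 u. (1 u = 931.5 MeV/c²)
E = mc² = 9088 MeV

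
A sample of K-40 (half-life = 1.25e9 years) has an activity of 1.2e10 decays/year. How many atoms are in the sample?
N = A/λ = 2.164e19 atoms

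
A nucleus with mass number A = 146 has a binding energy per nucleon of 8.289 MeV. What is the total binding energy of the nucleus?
B.E. = 8.289 × 146 = 1210 MeV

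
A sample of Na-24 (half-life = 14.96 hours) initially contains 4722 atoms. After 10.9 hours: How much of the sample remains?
N = N₀(1/2)^(t/t½) = 2850 atoms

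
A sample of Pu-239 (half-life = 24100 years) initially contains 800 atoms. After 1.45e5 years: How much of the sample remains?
N = N₀(1/2)^(t/t½) = 12.36 atoms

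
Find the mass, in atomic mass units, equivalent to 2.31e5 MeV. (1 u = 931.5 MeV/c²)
m = E/c² = 248 u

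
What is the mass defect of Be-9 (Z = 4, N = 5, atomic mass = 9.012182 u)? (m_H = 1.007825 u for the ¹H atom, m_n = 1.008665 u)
Δm = Z·m_H + N·m_n − M = 0.06244 u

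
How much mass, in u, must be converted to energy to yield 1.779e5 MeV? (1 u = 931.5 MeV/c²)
m = E/c² = 191 u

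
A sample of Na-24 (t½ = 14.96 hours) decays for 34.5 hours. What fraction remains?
N/N₀ = (1/2)^(t/t½) = 0.2022 = 20.2%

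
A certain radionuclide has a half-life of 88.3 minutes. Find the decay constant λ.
λ = ln(2)/t½ = 0.00785 minute⁻¹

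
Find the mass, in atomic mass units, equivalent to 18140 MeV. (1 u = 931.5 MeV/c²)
m = E/c² = 19.47 u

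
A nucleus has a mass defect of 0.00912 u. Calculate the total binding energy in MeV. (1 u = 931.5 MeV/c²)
B.E. = Δm × 931.5 = 8.495 MeV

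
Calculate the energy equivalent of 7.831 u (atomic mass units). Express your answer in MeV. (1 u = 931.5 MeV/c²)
E = mc² = 7295 MeV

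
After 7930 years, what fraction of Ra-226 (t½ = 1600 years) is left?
N/N₀ = (1/2)^(t/t½) = 0.03221 = 3.22%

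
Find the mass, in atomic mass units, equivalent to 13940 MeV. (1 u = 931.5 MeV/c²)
m = E/c² = 14.97 u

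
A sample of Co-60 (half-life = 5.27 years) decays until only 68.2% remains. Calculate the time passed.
t = t½ × log₂(N₀/N) = 2.91 years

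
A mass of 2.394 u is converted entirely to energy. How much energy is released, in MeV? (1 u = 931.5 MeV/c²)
E = mc² = 2230 MeV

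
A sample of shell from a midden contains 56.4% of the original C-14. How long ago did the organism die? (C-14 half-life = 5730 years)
Age = t½ × log₂(1/ratio) = 4734 years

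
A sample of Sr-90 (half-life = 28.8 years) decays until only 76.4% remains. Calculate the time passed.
t = t½ × log₂(N₀/N) = 11.18 years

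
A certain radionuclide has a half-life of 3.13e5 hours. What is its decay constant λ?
λ = ln(2)/t½ = 2.215e-6 hour⁻¹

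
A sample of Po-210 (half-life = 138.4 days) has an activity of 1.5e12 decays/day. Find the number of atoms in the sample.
N = A/λ = 2.995e14 atoms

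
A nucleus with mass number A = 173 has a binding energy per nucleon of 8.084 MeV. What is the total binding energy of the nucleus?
B.E. = 8.084 × 173 = 1399 MeV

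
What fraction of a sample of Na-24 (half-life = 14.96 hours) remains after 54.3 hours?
N/N₀ = (1/2)^(t/t½) = 0.08079 = 8.08%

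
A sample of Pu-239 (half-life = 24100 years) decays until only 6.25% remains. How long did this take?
t = t½ × log₂(N₀/N) = 96400 years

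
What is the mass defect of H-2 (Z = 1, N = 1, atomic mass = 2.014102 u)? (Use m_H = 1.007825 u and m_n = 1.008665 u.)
Δm = Z·m_H + N·m_n − M = 0.002388 u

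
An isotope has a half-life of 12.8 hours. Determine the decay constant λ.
λ = ln(2)/t½ = 0.05415 hour⁻¹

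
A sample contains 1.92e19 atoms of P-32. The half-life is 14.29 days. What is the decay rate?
A = λN = 9.313e17 decays/day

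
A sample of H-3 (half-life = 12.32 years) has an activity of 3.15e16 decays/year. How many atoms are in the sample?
N = A/λ = 5.599e17 atoms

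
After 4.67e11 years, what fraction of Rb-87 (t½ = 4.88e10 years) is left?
N/N₀ = (1/2)^(t/t½) = 0.001316 = 0.132%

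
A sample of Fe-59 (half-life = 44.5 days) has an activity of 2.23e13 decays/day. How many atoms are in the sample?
N = A/λ = 1.432e15 atoms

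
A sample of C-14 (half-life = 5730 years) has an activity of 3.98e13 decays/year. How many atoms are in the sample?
N = A/λ = 3.29e17 atoms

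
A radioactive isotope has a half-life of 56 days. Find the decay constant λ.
λ = ln(2)/t½ = 0.01238 day⁻¹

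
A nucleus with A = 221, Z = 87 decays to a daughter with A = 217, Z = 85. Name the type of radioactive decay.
ΔA = -4, ΔZ = -2 ⇒ alpha decay (α)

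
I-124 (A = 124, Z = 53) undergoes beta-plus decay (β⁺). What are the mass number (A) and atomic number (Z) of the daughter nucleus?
Daughter: A = 124, Z = 52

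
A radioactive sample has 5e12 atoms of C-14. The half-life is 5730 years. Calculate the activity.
A = λN = 6.048e8 decays/year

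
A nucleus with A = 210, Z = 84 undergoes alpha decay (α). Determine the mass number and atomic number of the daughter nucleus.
Daughter: A = 206, Z = 82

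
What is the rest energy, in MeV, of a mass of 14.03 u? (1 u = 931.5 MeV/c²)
E = mc² = 13070 MeV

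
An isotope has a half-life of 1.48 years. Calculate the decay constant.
λ = ln(2)/t½ = 0.4683 year⁻¹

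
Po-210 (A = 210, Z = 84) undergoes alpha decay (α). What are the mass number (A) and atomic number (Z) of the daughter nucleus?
Daughter: A = 206, Z = 82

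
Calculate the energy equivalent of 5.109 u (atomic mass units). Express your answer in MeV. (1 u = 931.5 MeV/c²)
E = mc² = 4759 MeV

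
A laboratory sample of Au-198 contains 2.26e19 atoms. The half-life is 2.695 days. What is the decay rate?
A = λN = 5.813e18 decays/day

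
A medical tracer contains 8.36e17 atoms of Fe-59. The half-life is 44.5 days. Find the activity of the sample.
A = λN = 1.302e16 decays/day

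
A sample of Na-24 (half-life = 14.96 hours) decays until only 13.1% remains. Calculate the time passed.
t = t½ × log₂(N₀/N) = 43.87 hours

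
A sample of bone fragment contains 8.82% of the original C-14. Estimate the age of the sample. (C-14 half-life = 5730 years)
Age = t½ × log₂(1/ratio) = 20070 years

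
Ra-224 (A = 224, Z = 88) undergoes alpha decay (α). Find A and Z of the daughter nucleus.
Daughter: A = 220, Z = 86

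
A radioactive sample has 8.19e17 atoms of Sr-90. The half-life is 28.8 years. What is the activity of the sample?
A = λN = 1.971e16 decays/year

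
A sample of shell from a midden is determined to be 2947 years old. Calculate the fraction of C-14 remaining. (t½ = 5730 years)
N/N₀ = (1/2)^(t/t½) = 0.7001 = 70%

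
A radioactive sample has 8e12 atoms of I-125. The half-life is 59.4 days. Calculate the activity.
A = λN = 9.335e10 decays/day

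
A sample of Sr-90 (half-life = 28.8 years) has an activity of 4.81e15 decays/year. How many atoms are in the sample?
N = A/λ = 1.999e17 atoms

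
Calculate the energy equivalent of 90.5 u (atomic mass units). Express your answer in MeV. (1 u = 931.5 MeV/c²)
E = mc² = 84300 MeV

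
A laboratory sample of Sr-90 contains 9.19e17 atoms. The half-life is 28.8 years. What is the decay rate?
A = λN = 2.212e16 decays/year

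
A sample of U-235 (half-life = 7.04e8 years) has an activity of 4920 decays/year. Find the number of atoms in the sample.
N = A/λ = 4.997e12 atoms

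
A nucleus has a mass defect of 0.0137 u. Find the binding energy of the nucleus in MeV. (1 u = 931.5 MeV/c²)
B.E. = Δm × 931.5 = 12.76 MeV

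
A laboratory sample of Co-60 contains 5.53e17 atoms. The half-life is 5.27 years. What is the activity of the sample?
A = λN = 7.273e16 decays/year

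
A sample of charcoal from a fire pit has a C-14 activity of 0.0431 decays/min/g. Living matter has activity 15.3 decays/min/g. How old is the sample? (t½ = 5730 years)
Age = t½ × log₂(A₀/A) = 48540 years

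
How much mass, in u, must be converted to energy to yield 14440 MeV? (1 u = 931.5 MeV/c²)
m = E/c² = 15.5 u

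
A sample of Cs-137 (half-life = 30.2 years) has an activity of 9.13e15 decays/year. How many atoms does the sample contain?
N = A/λ = 3.978e17 atoms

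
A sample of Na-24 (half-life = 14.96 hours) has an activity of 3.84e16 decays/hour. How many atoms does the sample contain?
N = A/λ = 8.288e17 atoms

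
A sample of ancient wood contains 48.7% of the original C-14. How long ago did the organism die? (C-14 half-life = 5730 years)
Age = t½ × log₂(1/ratio) = 5948 years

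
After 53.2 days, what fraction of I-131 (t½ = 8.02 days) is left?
N/N₀ = (1/2)^(t/t½) = 0.01007 = 1.01%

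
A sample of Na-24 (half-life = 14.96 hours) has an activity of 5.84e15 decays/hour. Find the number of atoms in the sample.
N = A/λ = 1.26e17 atoms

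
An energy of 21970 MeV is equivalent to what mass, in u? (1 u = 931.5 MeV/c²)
m = E/c² = 23.59 u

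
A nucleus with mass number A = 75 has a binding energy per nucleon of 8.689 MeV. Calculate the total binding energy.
B.E. = 8.689 × 75 = 651.7 MeV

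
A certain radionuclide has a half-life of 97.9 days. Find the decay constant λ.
λ = ln(2)/t½ = 0.00708 day⁻¹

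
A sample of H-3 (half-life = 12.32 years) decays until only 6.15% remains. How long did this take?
t = t½ × log₂(N₀/N) = 49.57 years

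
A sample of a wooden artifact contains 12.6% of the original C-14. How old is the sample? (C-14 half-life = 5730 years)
Age = t½ × log₂(1/ratio) = 17120 years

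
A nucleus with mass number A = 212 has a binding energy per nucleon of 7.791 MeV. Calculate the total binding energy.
B.E. = 7.791 × 212 = 1652 MeV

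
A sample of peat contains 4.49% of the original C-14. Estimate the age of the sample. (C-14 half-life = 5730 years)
Age = t½ × log₂(1/ratio) = 25650 years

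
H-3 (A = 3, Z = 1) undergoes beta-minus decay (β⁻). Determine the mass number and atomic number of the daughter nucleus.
Daughter: A = 3, Z = 2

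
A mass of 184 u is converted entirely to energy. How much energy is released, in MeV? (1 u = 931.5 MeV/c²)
E = mc² = 1.714e5 MeV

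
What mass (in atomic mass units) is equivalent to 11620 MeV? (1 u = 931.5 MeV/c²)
m = E/c² = 12.47 u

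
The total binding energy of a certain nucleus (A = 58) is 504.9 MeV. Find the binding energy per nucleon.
B.E./A = 504.9/58 = 8.705 MeV/nucleon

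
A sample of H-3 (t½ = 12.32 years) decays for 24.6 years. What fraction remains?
N/N₀ = (1/2)^(t/t½) = 0.2506 = 25.1%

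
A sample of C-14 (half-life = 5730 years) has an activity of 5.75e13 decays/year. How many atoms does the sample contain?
N = A/λ = 4.753e17 atoms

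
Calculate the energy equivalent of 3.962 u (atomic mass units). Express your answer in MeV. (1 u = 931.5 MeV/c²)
E = mc² = 3691 MeV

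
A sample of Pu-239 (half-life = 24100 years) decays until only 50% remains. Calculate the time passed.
t = t½ × log₂(N₀/N) = 24100 years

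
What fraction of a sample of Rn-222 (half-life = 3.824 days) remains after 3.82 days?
N/N₀ = (1/2)^(t/t½) = 0.5004 = 50%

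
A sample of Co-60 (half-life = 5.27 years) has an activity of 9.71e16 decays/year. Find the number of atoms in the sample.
N = A/λ = 7.383e17 atoms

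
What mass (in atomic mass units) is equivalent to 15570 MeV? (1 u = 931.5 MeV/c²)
m = E/c² = 16.71 u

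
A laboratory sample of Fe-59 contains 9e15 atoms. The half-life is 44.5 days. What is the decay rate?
A = λN = 1.402e14 decays/day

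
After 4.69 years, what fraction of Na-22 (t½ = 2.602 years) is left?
N/N₀ = (1/2)^(t/t½) = 0.2867 = 28.7%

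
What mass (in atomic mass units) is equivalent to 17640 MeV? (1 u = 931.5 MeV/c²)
m = E/c² = 18.94 u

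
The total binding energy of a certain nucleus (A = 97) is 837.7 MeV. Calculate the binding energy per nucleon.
B.E./A = 837.7/97 = 8.636 MeV/nucleon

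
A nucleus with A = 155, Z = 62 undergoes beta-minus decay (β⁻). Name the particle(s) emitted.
β⁻: electron (e⁻) + antineutrino (ν̄ₑ)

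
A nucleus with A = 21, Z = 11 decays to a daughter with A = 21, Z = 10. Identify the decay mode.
ΔA = 0, ΔZ = -1 ⇒ beta-plus decay (β⁺) or electron capture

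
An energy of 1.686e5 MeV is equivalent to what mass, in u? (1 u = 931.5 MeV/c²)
m = E/c² = 181 u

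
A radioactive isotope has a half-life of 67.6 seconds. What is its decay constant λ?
λ = ln(2)/t½ = 0.01025 second⁻¹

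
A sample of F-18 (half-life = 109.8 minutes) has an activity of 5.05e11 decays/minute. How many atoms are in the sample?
N = A/λ = 8e13 atoms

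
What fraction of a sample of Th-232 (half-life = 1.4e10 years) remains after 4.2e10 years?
N/N₀ = (1/2)^(t/t½) = 0.125 = 12.5%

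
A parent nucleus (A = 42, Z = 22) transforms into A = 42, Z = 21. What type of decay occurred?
ΔA = 0, ΔZ = -1 ⇒ beta-plus decay (β⁺) or electron capture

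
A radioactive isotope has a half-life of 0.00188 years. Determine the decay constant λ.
λ = ln(2)/t½ = 368.7 year⁻¹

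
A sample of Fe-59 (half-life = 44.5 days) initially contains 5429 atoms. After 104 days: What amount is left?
N = N₀(1/2)^(t/t½) = 1074 atoms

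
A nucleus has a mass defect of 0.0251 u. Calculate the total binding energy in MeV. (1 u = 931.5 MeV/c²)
B.E. = Δm × 931.5 = 23.38 MeV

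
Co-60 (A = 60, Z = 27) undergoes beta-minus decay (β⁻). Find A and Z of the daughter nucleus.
Daughter: A = 60, Z = 28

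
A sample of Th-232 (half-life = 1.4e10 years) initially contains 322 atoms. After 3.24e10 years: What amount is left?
N = N₀(1/2)^(t/t½) = 64.74 atoms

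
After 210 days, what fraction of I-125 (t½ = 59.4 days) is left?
N/N₀ = (1/2)^(t/t½) = 0.08625 = 8.62%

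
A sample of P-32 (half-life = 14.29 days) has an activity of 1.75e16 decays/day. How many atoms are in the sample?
N = A/λ = 3.608e17 atoms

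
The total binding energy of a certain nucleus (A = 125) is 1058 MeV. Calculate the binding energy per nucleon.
B.E./A = 1058/125 = 8.464 MeV/nucleon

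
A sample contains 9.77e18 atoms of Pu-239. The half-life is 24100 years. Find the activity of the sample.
A = λN = 2.81e14 decays/year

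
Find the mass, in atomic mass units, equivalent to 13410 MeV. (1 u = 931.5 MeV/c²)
m = E/c² = 14.4 u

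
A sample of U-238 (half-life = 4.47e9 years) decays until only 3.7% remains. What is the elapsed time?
t = t½ × log₂(N₀/N) = 2.126e10 years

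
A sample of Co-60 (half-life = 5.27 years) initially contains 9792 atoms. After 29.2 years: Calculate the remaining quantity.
N = N₀(1/2)^(t/t½) = 210.3 atoms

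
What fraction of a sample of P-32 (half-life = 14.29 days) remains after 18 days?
N/N₀ = (1/2)^(t/t½) = 0.4177 = 41.8%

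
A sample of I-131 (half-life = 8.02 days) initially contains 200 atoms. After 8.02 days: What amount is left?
N = N₀(1/2)^(t/t½) = 100 atoms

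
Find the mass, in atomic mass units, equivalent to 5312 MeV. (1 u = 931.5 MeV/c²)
m = E/c² = 5.703 u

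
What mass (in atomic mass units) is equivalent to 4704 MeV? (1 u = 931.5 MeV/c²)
m = E/c² = 5.05 u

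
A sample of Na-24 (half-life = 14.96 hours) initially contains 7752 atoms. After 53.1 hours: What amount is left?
N = N₀(1/2)^(t/t½) = 662.1 atoms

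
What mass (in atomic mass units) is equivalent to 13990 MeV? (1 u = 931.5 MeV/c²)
m = E/c² = 15.02 u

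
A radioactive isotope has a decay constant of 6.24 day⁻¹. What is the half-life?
t½ = ln(2)/λ = 0.1111 days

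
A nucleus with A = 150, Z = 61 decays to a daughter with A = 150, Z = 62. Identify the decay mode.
ΔA = 0, ΔZ = +1 ⇒ beta-minus decay (β⁻)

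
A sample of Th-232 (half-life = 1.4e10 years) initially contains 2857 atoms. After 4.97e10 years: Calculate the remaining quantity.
N = N₀(1/2)^(t/t½) = 243.9 atoms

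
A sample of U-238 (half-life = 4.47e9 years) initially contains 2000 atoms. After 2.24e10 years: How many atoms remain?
N = N₀(1/2)^(t/t½) = 62.02 atoms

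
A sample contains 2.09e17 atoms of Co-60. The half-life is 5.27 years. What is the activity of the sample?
A = λN = 2.749e16 decays/year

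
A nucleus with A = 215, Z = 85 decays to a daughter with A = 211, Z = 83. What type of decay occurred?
ΔA = -4, ΔZ = -2 ⇒ alpha decay (α)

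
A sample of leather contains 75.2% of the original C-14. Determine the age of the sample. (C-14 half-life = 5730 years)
Age = t½ × log₂(1/ratio) = 2356 years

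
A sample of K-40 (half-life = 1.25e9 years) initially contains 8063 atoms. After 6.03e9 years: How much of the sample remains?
N = N₀(1/2)^(t/t½) = 284.7 atoms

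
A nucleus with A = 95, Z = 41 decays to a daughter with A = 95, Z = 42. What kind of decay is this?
ΔA = 0, ΔZ = +1 ⇒ beta-minus decay (β⁻)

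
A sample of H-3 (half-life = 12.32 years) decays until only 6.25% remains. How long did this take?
t = t½ × log₂(N₀/N) = 49.28 years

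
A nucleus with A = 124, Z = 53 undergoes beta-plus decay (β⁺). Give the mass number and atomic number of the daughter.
Daughter: A = 124, Z = 52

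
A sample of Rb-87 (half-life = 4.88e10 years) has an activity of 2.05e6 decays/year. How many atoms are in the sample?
N = A/λ = 1.443e17 atoms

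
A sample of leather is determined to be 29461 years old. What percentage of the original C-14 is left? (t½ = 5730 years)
N/N₀ = (1/2)^(t/t½) = 0.02833 = 2.83%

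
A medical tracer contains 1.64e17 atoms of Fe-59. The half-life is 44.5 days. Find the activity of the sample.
A = λN = 2.555e15 decays/day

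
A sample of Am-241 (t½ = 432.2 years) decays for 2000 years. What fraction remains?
N/N₀ = (1/2)^(t/t½) = 0.04046 = 4.05%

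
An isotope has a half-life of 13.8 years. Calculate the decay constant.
λ = ln(2)/t½ = 0.05023 year⁻¹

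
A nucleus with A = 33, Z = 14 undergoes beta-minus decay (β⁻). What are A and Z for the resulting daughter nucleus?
Daughter: A = 33, Z = 15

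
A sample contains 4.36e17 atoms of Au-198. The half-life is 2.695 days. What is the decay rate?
A = λN = 1.121e17 decays/day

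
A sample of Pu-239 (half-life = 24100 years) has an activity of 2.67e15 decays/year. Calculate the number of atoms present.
N = A/λ = 9.283e19 atoms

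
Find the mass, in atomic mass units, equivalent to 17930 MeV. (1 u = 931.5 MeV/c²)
m = E/c² = 19.25 u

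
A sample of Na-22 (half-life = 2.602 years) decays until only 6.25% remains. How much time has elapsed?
t = t½ × log₂(N₀/N) = 10.41 years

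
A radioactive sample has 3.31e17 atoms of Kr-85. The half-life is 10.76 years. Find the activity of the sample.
A = λN = 2.132e16 decays/year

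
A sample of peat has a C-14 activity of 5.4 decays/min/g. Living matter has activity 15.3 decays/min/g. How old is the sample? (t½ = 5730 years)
Age = t½ × log₂(A₀/A) = 8609 years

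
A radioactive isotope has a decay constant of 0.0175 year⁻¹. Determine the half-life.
t½ = ln(2)/λ = 39.61 years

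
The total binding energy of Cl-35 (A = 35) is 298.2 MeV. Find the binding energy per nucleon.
B.E./A = 298.2/35 = 8.52 MeV/nucleon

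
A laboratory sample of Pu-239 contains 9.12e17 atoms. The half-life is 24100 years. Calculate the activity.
A = λN = 2.623e13 decays/year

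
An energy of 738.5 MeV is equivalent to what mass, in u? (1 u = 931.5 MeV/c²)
m = E/c² = 0.7928 u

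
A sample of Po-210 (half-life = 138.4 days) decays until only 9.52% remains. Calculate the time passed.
t = t½ × log₂(N₀/N) = 469.6 days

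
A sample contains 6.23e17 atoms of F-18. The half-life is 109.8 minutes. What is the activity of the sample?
A = λN = 3.933e15 decays/minute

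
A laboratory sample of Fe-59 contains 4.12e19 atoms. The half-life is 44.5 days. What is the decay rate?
A = λN = 6.417e17 decays/day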